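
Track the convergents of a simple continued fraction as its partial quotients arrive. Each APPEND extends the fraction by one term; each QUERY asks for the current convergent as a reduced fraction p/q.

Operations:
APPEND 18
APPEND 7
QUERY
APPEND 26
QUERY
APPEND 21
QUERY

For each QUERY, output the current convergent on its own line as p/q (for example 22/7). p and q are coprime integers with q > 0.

APPEND 18: p_0 = 18·1 + 0 = 18, q_0 = 18·0 + 1 = 1 → 18/1
APPEND 7: p_1 = 7·18 + 1 = 127, q_1 = 7·1 + 0 = 7 → 127/7
APPEND 26: p_2 = 26·127 + 18 = 3320, q_2 = 26·7 + 1 = 183 → 3320/183
APPEND 21: p_3 = 21·3320 + 127 = 69847, q_3 = 21·183 + 7 = 3850 → 69847/3850

127/7
3320/183
69847/3850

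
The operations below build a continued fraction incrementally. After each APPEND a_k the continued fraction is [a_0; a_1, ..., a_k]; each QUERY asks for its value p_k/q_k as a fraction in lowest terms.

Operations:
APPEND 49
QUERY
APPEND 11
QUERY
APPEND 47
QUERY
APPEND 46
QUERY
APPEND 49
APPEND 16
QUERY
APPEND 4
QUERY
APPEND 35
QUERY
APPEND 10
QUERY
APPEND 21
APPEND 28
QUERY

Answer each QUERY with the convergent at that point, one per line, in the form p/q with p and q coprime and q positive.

49/1
540/11
25429/518
1170274/23839
919071954/18721903
3733656671/76056241
131597055439/2680690338
1319704211061/26882959621
780990497867221/15909122546233

APPEND 49: p_0 = 49·1 + 0 = 49, q_0 = 49·0 + 1 = 1 → 49/1
APPEND 11: p_1 = 11·49 + 1 = 540, q_1 = 11·1 + 0 = 11 → 540/11
APPEND 47: p_2 = 47·540 + 49 = 25429, q_2 = 47·11 + 1 = 518 → 25429/518
APPEND 46: p_3 = 46·25429 + 540 = 1170274, q_3 = 46·518 + 11 = 23839 → 1170274/23839
APPEND 49: p_4 = 49·1170274 + 25429 = 57368855, q_4 = 49·23839 + 518 = 1168629 → 57368855/1168629
APPEND 16: p_5 = 16·57368855 + 1170274 = 919071954, q_5 = 16·1168629 + 23839 = 18721903 → 919071954/18721903
APPEND 4: p_6 = 4·919071954 + 57368855 = 3733656671, q_6 = 4·18721903 + 1168629 = 76056241 → 3733656671/76056241
APPEND 35: p_7 = 35·3733656671 + 919071954 = 131597055439, q_7 = 35·76056241 + 18721903 = 2680690338 → 131597055439/2680690338
APPEND 10: p_8 = 10·131597055439 + 3733656671 = 1319704211061, q_8 = 10·2680690338 + 76056241 = 26882959621 → 1319704211061/26882959621
APPEND 21: p_9 = 21·1319704211061 + 131597055439 = 27845385487720, q_9 = 21·26882959621 + 2680690338 = 567222842379 → 27845385487720/567222842379
APPEND 28: p_10 = 28·27845385487720 + 1319704211061 = 780990497867221, q_10 = 28·567222842379 + 26882959621 = 15909122546233 → 780990497867221/15909122546233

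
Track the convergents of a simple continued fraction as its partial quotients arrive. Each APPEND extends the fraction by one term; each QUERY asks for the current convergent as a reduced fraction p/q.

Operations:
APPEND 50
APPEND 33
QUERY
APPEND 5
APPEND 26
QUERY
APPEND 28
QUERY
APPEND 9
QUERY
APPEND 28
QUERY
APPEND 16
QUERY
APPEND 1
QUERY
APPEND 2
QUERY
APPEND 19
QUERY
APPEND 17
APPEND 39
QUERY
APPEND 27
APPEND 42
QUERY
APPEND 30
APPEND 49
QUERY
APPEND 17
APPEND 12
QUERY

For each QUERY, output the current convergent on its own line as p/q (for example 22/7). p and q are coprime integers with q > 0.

1651/33
217581/4349
6100573/121938
55122738/1101791
1549537237/30972086
24847718530/496655167
26397255767/527627253
77642230064/1551909673
1501599626983/30013911040
1000090199289208/19989761407807
1136177779300579630/22709874310549771
1672641887321770807889/33432696642792712099
343300935237993824652737/6861884849348460795559

APPEND 50: p_0 = 50·1 + 0 = 50, q_0 = 50·0 + 1 = 1 → 50/1
APPEND 33: p_1 = 33·50 + 1 = 1651, q_1 = 33·1 + 0 = 33 → 1651/33
APPEND 5: p_2 = 5·1651 + 50 = 8305, q_2 = 5·33 + 1 = 166 → 8305/166
APPEND 26: p_3 = 26·8305 + 1651 = 217581, q_3 = 26·166 + 33 = 4349 → 217581/4349
APPEND 28: p_4 = 28·217581 + 8305 = 6100573, q_4 = 28·4349 + 166 = 121938 → 6100573/121938
APPEND 9: p_5 = 9·6100573 + 217581 = 55122738, q_5 = 9·121938 + 4349 = 1101791 → 55122738/1101791
APPEND 28: p_6 = 28·55122738 + 6100573 = 1549537237, q_6 = 28·1101791 + 121938 = 30972086 → 1549537237/30972086
APPEND 16: p_7 = 16·1549537237 + 55122738 = 24847718530, q_7 = 16·30972086 + 1101791 = 496655167 → 24847718530/496655167
APPEND 1: p_8 = 1·24847718530 + 1549537237 = 26397255767, q_8 = 1·496655167 + 30972086 = 527627253 → 26397255767/527627253
APPEND 2: p_9 = 2·26397255767 + 24847718530 = 77642230064, q_9 = 2·527627253 + 496655167 = 1551909673 → 77642230064/1551909673
APPEND 19: p_10 = 19·77642230064 + 26397255767 = 1501599626983, q_10 = 19·1551909673 + 527627253 = 30013911040 → 1501599626983/30013911040
APPEND 17: p_11 = 17·1501599626983 + 77642230064 = 25604835888775, q_11 = 17·30013911040 + 1551909673 = 511788397353 → 25604835888775/511788397353
APPEND 39: p_12 = 39·25604835888775 + 1501599626983 = 1000090199289208, q_12 = 39·511788397353 + 30013911040 = 19989761407807 → 1000090199289208/19989761407807
APPEND 27: p_13 = 27·1000090199289208 + 25604835888775 = 27028040216697391, q_13 = 27·19989761407807 + 511788397353 = 540235346408142 → 27028040216697391/540235346408142
APPEND 42: p_14 = 42·27028040216697391 + 1000090199289208 = 1136177779300579630, q_14 = 42·540235346408142 + 19989761407807 = 22709874310549771 → 1136177779300579630/22709874310549771
APPEND 30: p_15 = 30·1136177779300579630 + 27028040216697391 = 34112361419234086291, q_15 = 30·22709874310549771 + 540235346408142 = 681836464662901272 → 34112361419234086291/681836464662901272
APPEND 49: p_16 = 49·34112361419234086291 + 1136177779300579630 = 1672641887321770807889, q_16 = 49·681836464662901272 + 22709874310549771 = 33432696642792712099 → 1672641887321770807889/33432696642792712099
APPEND 17: p_17 = 17·1672641887321770807889 + 34112361419234086291 = 28469024445889337820404, q_17 = 17·33432696642792712099 + 681836464662901272 = 569037679392139006955 → 28469024445889337820404/569037679392139006955
APPEND 12: p_18 = 12·28469024445889337820404 + 1672641887321770807889 = 343300935237993824652737, q_18 = 12·569037679392139006955 + 33432696642792712099 = 6861884849348460795559 → 343300935237993824652737/6861884849348460795559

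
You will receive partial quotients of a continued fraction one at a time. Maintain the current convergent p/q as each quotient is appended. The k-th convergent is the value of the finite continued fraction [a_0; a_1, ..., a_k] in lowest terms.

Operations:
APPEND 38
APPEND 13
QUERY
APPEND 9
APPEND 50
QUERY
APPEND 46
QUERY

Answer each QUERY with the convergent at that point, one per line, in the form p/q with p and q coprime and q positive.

APPEND 38: p_0 = 38·1 + 0 = 38, q_0 = 38·0 + 1 = 1 → 38/1
APPEND 13: p_1 = 13·38 + 1 = 495, q_1 = 13·1 + 0 = 13 → 495/13
APPEND 9: p_2 = 9·495 + 38 = 4493, q_2 = 9·13 + 1 = 118 → 4493/118
APPEND 50: p_3 = 50·4493 + 495 = 225145, q_3 = 50·118 + 13 = 5913 → 225145/5913
APPEND 46: p_4 = 46·225145 + 4493 = 10361163, q_4 = 46·5913 + 118 = 272116 → 10361163/272116

495/13
225145/5913
10361163/272116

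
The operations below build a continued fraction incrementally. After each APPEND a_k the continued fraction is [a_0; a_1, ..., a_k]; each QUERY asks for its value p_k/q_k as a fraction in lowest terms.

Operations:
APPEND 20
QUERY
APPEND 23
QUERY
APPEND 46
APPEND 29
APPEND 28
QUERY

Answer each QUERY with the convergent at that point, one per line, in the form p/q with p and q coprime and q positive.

20/1
461/23
17269646/861611

APPEND 20: p_0 = 20·1 + 0 = 20, q_0 = 20·0 + 1 = 1 → 20/1
APPEND 23: p_1 = 23·20 + 1 = 461, q_1 = 23·1 + 0 = 23 → 461/23
APPEND 46: p_2 = 46·461 + 20 = 21226, q_2 = 46·23 + 1 = 1059 → 21226/1059
APPEND 29: p_3 = 29·21226 + 461 = 616015, q_3 = 29·1059 + 23 = 30734 → 616015/30734
APPEND 28: p_4 = 28·616015 + 21226 = 17269646, q_4 = 28·30734 + 1059 = 861611 → 17269646/861611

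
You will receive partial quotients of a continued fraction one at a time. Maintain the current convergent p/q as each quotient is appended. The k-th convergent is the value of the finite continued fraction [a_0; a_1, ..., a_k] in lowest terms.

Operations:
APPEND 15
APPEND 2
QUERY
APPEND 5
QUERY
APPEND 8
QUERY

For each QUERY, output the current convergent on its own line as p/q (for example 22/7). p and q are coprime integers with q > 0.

APPEND 15: p_0 = 15·1 + 0 = 15, q_0 = 15·0 + 1 = 1 → 15/1
APPEND 2: p_1 = 2·15 + 1 = 31, q_1 = 2·1 + 0 = 2 → 31/2
APPEND 5: p_2 = 5·31 + 15 = 170, q_2 = 5·2 + 1 = 11 → 170/11
APPEND 8: p_3 = 8·170 + 31 = 1391, q_3 = 8·11 + 2 = 90 → 1391/90

31/2
170/11
1391/90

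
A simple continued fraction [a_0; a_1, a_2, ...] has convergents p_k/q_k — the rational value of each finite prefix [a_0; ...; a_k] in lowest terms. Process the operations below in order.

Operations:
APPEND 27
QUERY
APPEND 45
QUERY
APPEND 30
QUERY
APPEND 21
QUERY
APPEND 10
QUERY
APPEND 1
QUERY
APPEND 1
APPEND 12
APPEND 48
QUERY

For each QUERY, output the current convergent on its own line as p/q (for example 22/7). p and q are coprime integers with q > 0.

27/1
1216/45
36507/1351
767863/28416
7715137/285511
8483000/313927
9753509049/360944222

APPEND 27: p_0 = 27·1 + 0 = 27, q_0 = 27·0 + 1 = 1 → 27/1
APPEND 45: p_1 = 45·27 + 1 = 1216, q_1 = 45·1 + 0 = 45 → 1216/45
APPEND 30: p_2 = 30·1216 + 27 = 36507, q_2 = 30·45 + 1 = 1351 → 36507/1351
APPEND 21: p_3 = 21·36507 + 1216 = 767863, q_3 = 21·1351 + 45 = 28416 → 767863/28416
APPEND 10: p_4 = 10·767863 + 36507 = 7715137, q_4 = 10·28416 + 1351 = 285511 → 7715137/285511
APPEND 1: p_5 = 1·7715137 + 767863 = 8483000, q_5 = 1·285511 + 28416 = 313927 → 8483000/313927
APPEND 1: p_6 = 1·8483000 + 7715137 = 16198137, q_6 = 1·313927 + 285511 = 599438 → 16198137/599438
APPEND 12: p_7 = 12·16198137 + 8483000 = 202860644, q_7 = 12·599438 + 313927 = 7507183 → 202860644/7507183
APPEND 48: p_8 = 48·202860644 + 16198137 = 9753509049, q_8 = 48·7507183 + 599438 = 360944222 → 9753509049/360944222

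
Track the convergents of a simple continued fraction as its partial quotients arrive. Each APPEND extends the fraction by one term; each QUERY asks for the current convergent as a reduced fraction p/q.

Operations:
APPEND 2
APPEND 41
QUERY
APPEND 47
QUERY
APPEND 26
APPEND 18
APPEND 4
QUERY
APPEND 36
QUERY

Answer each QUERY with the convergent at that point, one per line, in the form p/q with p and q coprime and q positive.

APPEND 2: p_0 = 2·1 + 0 = 2, q_0 = 2·0 + 1 = 1 → 2/1
APPEND 41: p_1 = 41·2 + 1 = 83, q_1 = 41·1 + 0 = 41 → 83/41
APPEND 47: p_2 = 47·83 + 2 = 3903, q_2 = 47·41 + 1 = 1928 → 3903/1928
APPEND 26: p_3 = 26·3903 + 83 = 101561, q_3 = 26·1928 + 41 = 50169 → 101561/50169
APPEND 18: p_4 = 18·101561 + 3903 = 1832001, q_4 = 18·50169 + 1928 = 904970 → 1832001/904970
APPEND 4: p_5 = 4·1832001 + 101561 = 7429565, q_5 = 4·904970 + 50169 = 3670049 → 7429565/3670049
APPEND 36: p_6 = 36·7429565 + 1832001 = 269296341, q_6 = 36·3670049 + 904970 = 133026734 → 269296341/133026734

83/41
3903/1928
7429565/3670049
269296341/133026734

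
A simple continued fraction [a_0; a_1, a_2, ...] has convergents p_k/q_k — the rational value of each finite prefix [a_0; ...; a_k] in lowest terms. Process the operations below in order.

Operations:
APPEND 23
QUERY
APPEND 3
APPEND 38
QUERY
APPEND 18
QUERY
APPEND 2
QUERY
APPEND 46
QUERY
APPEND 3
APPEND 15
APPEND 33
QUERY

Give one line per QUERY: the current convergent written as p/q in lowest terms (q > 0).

23/1
2683/115
48364/2073
99411/4261
4621270/198079
7078259526/303391615

APPEND 23: p_0 = 23·1 + 0 = 23, q_0 = 23·0 + 1 = 1 → 23/1
APPEND 3: p_1 = 3·23 + 1 = 70, q_1 = 3·1 + 0 = 3 → 70/3
APPEND 38: p_2 = 38·70 + 23 = 2683, q_2 = 38·3 + 1 = 115 → 2683/115
APPEND 18: p_3 = 18·2683 + 70 = 48364, q_3 = 18·115 + 3 = 2073 → 48364/2073
APPEND 2: p_4 = 2·48364 + 2683 = 99411, q_4 = 2·2073 + 115 = 4261 → 99411/4261
APPEND 46: p_5 = 46·99411 + 48364 = 4621270, q_5 = 46·4261 + 2073 = 198079 → 4621270/198079
APPEND 3: p_6 = 3·4621270 + 99411 = 13963221, q_6 = 3·198079 + 4261 = 598498 → 13963221/598498
APPEND 15: p_7 = 15·13963221 + 4621270 = 214069585, q_7 = 15·598498 + 198079 = 9175549 → 214069585/9175549
APPEND 33: p_8 = 33·214069585 + 13963221 = 7078259526, q_8 = 33·9175549 + 598498 = 303391615 → 7078259526/303391615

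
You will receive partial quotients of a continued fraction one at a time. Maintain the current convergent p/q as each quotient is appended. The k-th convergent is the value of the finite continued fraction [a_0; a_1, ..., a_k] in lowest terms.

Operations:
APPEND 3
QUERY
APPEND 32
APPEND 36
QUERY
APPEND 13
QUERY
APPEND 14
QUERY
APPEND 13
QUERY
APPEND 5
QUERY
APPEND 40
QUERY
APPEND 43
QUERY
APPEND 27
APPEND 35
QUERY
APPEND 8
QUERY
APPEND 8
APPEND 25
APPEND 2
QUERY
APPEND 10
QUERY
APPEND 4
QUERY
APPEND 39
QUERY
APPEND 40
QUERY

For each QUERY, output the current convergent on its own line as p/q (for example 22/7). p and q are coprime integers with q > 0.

3/1
3495/1153
45532/15021
640943/211447
8377791/2763832
42529898/14030607
1709573711/563988112
73554199471/24265519423
69642107779451/22974920958078
559124535195036/184455100677157
232792806926716761/76798312246496348
2442053153535856121/805632970725023987
10001005421070141245/3299330195146592296
392481264575271364676/129479510581442123531
15709251588431924728285/5182479753452831533536

APPEND 3: p_0 = 3·1 + 0 = 3, q_0 = 3·0 + 1 = 1 → 3/1
APPEND 32: p_1 = 32·3 + 1 = 97, q_1 = 32·1 + 0 = 32 → 97/32
APPEND 36: p_2 = 36·97 + 3 = 3495, q_2 = 36·32 + 1 = 1153 → 3495/1153
APPEND 13: p_3 = 13·3495 + 97 = 45532, q_3 = 13·1153 + 32 = 15021 → 45532/15021
APPEND 14: p_4 = 14·45532 + 3495 = 640943, q_4 = 14·15021 + 1153 = 211447 → 640943/211447
APPEND 13: p_5 = 13·640943 + 45532 = 8377791, q_5 = 13·211447 + 15021 = 2763832 → 8377791/2763832
APPEND 5: p_6 = 5·8377791 + 640943 = 42529898, q_6 = 5·2763832 + 211447 = 14030607 → 42529898/14030607
APPEND 40: p_7 = 40·42529898 + 8377791 = 1709573711, q_7 = 40·14030607 + 2763832 = 563988112 → 1709573711/563988112
APPEND 43: p_8 = 43·1709573711 + 42529898 = 73554199471, q_8 = 43·563988112 + 14030607 = 24265519423 → 73554199471/24265519423
APPEND 27: p_9 = 27·73554199471 + 1709573711 = 1987672959428, q_9 = 27·24265519423 + 563988112 = 655733012533 → 1987672959428/655733012533
APPEND 35: p_10 = 35·1987672959428 + 73554199471 = 69642107779451, q_10 = 35·655733012533 + 24265519423 = 22974920958078 → 69642107779451/22974920958078
APPEND 8: p_11 = 8·69642107779451 + 1987672959428 = 559124535195036, q_11 = 8·22974920958078 + 655733012533 = 184455100677157 → 559124535195036/184455100677157
APPEND 8: p_12 = 8·559124535195036 + 69642107779451 = 4542638389339739, q_12 = 8·184455100677157 + 22974920958078 = 1498615726375334 → 4542638389339739/1498615726375334
APPEND 25: p_13 = 25·4542638389339739 + 559124535195036 = 114125084268688511, q_13 = 25·1498615726375334 + 184455100677157 = 37649848260060507 → 114125084268688511/37649848260060507
APPEND 2: p_14 = 2·114125084268688511 + 4542638389339739 = 232792806926716761, q_14 = 2·37649848260060507 + 1498615726375334 = 76798312246496348 → 232792806926716761/76798312246496348
APPEND 10: p_15 = 10·232792806926716761 + 114125084268688511 = 2442053153535856121, q_15 = 10·76798312246496348 + 37649848260060507 = 805632970725023987 → 2442053153535856121/805632970725023987
APPEND 4: p_16 = 4·2442053153535856121 + 232792806926716761 = 10001005421070141245, q_16 = 4·805632970725023987 + 76798312246496348 = 3299330195146592296 → 10001005421070141245/3299330195146592296
APPEND 39: p_17 = 39·10001005421070141245 + 2442053153535856121 = 392481264575271364676, q_17 = 39·3299330195146592296 + 805632970725023987 = 129479510581442123531 → 392481264575271364676/129479510581442123531
APPEND 40: p_18 = 40·392481264575271364676 + 10001005421070141245 = 15709251588431924728285, q_18 = 40·129479510581442123531 + 3299330195146592296 = 5182479753452831533536 → 15709251588431924728285/5182479753452831533536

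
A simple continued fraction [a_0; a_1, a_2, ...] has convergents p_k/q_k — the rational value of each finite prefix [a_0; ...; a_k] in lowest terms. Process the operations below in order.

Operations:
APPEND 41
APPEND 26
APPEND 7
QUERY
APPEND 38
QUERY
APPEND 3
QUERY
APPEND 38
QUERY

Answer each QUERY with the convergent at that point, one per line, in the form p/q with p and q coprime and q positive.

7510/183
286447/6980
866851/21123
33226785/809654

APPEND 41: p_0 = 41·1 + 0 = 41, q_0 = 41·0 + 1 = 1 → 41/1
APPEND 26: p_1 = 26·41 + 1 = 1067, q_1 = 26·1 + 0 = 26 → 1067/26
APPEND 7: p_2 = 7·1067 + 41 = 7510, q_2 = 7·26 + 1 = 183 → 7510/183
APPEND 38: p_3 = 38·7510 + 1067 = 286447, q_3 = 38·183 + 26 = 6980 → 286447/6980
APPEND 3: p_4 = 3·286447 + 7510 = 866851, q_4 = 3·6980 + 183 = 21123 → 866851/21123
APPEND 38: p_5 = 38·866851 + 286447 = 33226785, q_5 = 38·21123 + 6980 = 809654 → 33226785/809654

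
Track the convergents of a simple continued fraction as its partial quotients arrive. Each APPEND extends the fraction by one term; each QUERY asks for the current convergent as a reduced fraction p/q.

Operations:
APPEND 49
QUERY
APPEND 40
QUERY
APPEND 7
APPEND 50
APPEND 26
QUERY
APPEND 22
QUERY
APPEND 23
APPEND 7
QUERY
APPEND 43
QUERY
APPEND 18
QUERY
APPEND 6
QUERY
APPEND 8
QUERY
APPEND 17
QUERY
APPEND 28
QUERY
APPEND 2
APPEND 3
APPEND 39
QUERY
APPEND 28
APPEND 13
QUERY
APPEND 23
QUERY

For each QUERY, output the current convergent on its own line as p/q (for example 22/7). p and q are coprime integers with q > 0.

49/1
1961/40
17973562/366621
396109125/8079752
64295493184/1311486171
2773834690349/56580106270
49993319919466/1019753399031
302733754207145/6175100500456
2471863353576626/50420557402679
42324410765009787/863324576345999
1187555364773850662/24223508695090651
331572005783080086916/6763337191158756907
121133500301038487516275/2470856083722677014257
2795362962946597167291968/57019235521508611193861

APPEND 49: p_0 = 49·1 + 0 = 49, q_0 = 49·0 + 1 = 1 → 49/1
APPEND 40: p_1 = 40·49 + 1 = 1961, q_1 = 40·1 + 0 = 40 → 1961/40
APPEND 7: p_2 = 7·1961 + 49 = 13776, q_2 = 7·40 + 1 = 281 → 13776/281
APPEND 50: p_3 = 50·13776 + 1961 = 690761, q_3 = 50·281 + 40 = 14090 → 690761/14090
APPEND 26: p_4 = 26·690761 + 13776 = 17973562, q_4 = 26·14090 + 281 = 366621 → 17973562/366621
APPEND 22: p_5 = 22·17973562 + 690761 = 396109125, q_5 = 22·366621 + 14090 = 8079752 → 396109125/8079752
APPEND 23: p_6 = 23·396109125 + 17973562 = 9128483437, q_6 = 23·8079752 + 366621 = 186200917 → 9128483437/186200917
APPEND 7: p_7 = 7·9128483437 + 396109125 = 64295493184, q_7 = 7·186200917 + 8079752 = 1311486171 → 64295493184/1311486171
APPEND 43: p_8 = 43·64295493184 + 9128483437 = 2773834690349, q_8 = 43·1311486171 + 186200917 = 56580106270 → 2773834690349/56580106270
APPEND 18: p_9 = 18·2773834690349 + 64295493184 = 49993319919466, q_9 = 18·56580106270 + 1311486171 = 1019753399031 → 49993319919466/1019753399031
APPEND 6: p_10 = 6·49993319919466 + 2773834690349 = 302733754207145, q_10 = 6·1019753399031 + 56580106270 = 6175100500456 → 302733754207145/6175100500456
APPEND 8: p_11 = 8·302733754207145 + 49993319919466 = 2471863353576626, q_11 = 8·6175100500456 + 1019753399031 = 50420557402679 → 2471863353576626/50420557402679
APPEND 17: p_12 = 17·2471863353576626 + 302733754207145 = 42324410765009787, q_12 = 17·50420557402679 + 6175100500456 = 863324576345999 → 42324410765009787/863324576345999
APPEND 28: p_13 = 28·42324410765009787 + 2471863353576626 = 1187555364773850662, q_13 = 28·863324576345999 + 50420557402679 = 24223508695090651 → 1187555364773850662/24223508695090651
APPEND 2: p_14 = 2·1187555364773850662 + 42324410765009787 = 2417435140312711111, q_14 = 2·24223508695090651 + 863324576345999 = 49310341966527301 → 2417435140312711111/49310341966527301
APPEND 3: p_15 = 3·2417435140312711111 + 1187555364773850662 = 8439860785711983995, q_15 = 3·49310341966527301 + 24223508695090651 = 172154534594672554 → 8439860785711983995/172154534594672554
APPEND 39: p_16 = 39·8439860785711983995 + 2417435140312711111 = 331572005783080086916, q_16 = 39·172154534594672554 + 49310341966527301 = 6763337191158756907 → 331572005783080086916/6763337191158756907
APPEND 28: p_17 = 28·331572005783080086916 + 8439860785711983995 = 9292456022711954417643, q_17 = 28·6763337191158756907 + 172154534594672554 = 189545595887039865950 → 9292456022711954417643/189545595887039865950
APPEND 13: p_18 = 13·9292456022711954417643 + 331572005783080086916 = 121133500301038487516275, q_18 = 13·189545595887039865950 + 6763337191158756907 = 2470856083722677014257 → 121133500301038487516275/2470856083722677014257
APPEND 23: p_19 = 23·121133500301038487516275 + 9292456022711954417643 = 2795362962946597167291968, q_19 = 23·2470856083722677014257 + 189545595887039865950 = 57019235521508611193861 → 2795362962946597167291968/57019235521508611193861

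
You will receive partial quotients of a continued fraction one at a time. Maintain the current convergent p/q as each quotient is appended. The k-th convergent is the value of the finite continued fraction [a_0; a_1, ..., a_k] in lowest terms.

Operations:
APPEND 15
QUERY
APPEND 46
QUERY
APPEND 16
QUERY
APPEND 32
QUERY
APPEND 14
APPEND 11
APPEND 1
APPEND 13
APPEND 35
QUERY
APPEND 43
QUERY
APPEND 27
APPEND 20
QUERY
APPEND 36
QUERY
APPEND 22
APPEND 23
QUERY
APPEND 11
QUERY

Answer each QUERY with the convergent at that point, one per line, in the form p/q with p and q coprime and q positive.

15/1
691/46
11071/737
354963/23630
29345385754/1953531679
1262688309255/84057563036
683701283022035/45514212236056
24647368118528899/1640783148231667
12511940765603658598/832923883034884457
138174274221530902391/9198305456857061757

APPEND 15: p_0 = 15·1 + 0 = 15, q_0 = 15·0 + 1 = 1 → 15/1
APPEND 46: p_1 = 46·15 + 1 = 691, q_1 = 46·1 + 0 = 46 → 691/46
APPEND 16: p_2 = 16·691 + 15 = 11071, q_2 = 16·46 + 1 = 737 → 11071/737
APPEND 32: p_3 = 32·11071 + 691 = 354963, q_3 = 32·737 + 46 = 23630 → 354963/23630
APPEND 14: p_4 = 14·354963 + 11071 = 4980553, q_4 = 14·23630 + 737 = 331557 → 4980553/331557
APPEND 11: p_5 = 11·4980553 + 354963 = 55141046, q_5 = 11·331557 + 23630 = 3670757 → 55141046/3670757
APPEND 1: p_6 = 1·55141046 + 4980553 = 60121599, q_6 = 1·3670757 + 331557 = 4002314 → 60121599/4002314
APPEND 13: p_7 = 13·60121599 + 55141046 = 836721833, q_7 = 13·4002314 + 3670757 = 55700839 → 836721833/55700839
APPEND 35: p_8 = 35·836721833 + 60121599 = 29345385754, q_8 = 35·55700839 + 4002314 = 1953531679 → 29345385754/1953531679
APPEND 43: p_9 = 43·29345385754 + 836721833 = 1262688309255, q_9 = 43·1953531679 + 55700839 = 84057563036 → 1262688309255/84057563036
APPEND 27: p_10 = 27·1262688309255 + 29345385754 = 34121929735639, q_10 = 27·84057563036 + 1953531679 = 2271507733651 → 34121929735639/2271507733651
APPEND 20: p_11 = 20·34121929735639 + 1262688309255 = 683701283022035, q_11 = 20·2271507733651 + 84057563036 = 45514212236056 → 683701283022035/45514212236056
APPEND 36: p_12 = 36·683701283022035 + 34121929735639 = 24647368118528899, q_12 = 36·45514212236056 + 2271507733651 = 1640783148231667 → 24647368118528899/1640783148231667
APPEND 22: p_13 = 22·24647368118528899 + 683701283022035 = 542925799890657813, q_13 = 22·1640783148231667 + 45514212236056 = 36142743473332730 → 542925799890657813/36142743473332730
APPEND 23: p_14 = 23·542925799890657813 + 24647368118528899 = 12511940765603658598, q_14 = 23·36142743473332730 + 1640783148231667 = 832923883034884457 → 12511940765603658598/832923883034884457
APPEND 11: p_15 = 11·12511940765603658598 + 542925799890657813 = 138174274221530902391, q_15 = 11·832923883034884457 + 36142743473332730 = 9198305456857061757 → 138174274221530902391/9198305456857061757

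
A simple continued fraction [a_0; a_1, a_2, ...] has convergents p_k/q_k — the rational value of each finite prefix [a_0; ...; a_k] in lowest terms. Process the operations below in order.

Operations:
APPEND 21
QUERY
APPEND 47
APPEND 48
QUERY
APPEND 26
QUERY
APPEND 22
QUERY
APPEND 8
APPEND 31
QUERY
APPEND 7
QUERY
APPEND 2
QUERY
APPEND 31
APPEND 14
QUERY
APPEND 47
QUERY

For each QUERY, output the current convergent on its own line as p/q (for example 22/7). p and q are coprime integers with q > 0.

21/1
47445/2257
1234558/58729
27207721/1294295
6812993827/324100054
47909853115/2279113467
102632700057/4882326988
45315962468405/2155719828318
2133079759569917/101472463181041

APPEND 21: p_0 = 21·1 + 0 = 21, q_0 = 21·0 + 1 = 1 → 21/1
APPEND 47: p_1 = 47·21 + 1 = 988, q_1 = 47·1 + 0 = 47 → 988/47
APPEND 48: p_2 = 48·988 + 21 = 47445, q_2 = 48·47 + 1 = 2257 → 47445/2257
APPEND 26: p_3 = 26·47445 + 988 = 1234558, q_3 = 26·2257 + 47 = 58729 → 1234558/58729
APPEND 22: p_4 = 22·1234558 + 47445 = 27207721, q_4 = 22·58729 + 2257 = 1294295 → 27207721/1294295
APPEND 8: p_5 = 8·27207721 + 1234558 = 218896326, q_5 = 8·1294295 + 58729 = 10413089 → 218896326/10413089
APPEND 31: p_6 = 31·218896326 + 27207721 = 6812993827, q_6 = 31·10413089 + 1294295 = 324100054 → 6812993827/324100054
APPEND 7: p_7 = 7·6812993827 + 218896326 = 47909853115, q_7 = 7·324100054 + 10413089 = 2279113467 → 47909853115/2279113467
APPEND 2: p_8 = 2·47909853115 + 6812993827 = 102632700057, q_8 = 2·2279113467 + 324100054 = 4882326988 → 102632700057/4882326988
APPEND 31: p_9 = 31·102632700057 + 47909853115 = 3229523554882, q_9 = 31·4882326988 + 2279113467 = 153631250095 → 3229523554882/153631250095
APPEND 14: p_10 = 14·3229523554882 + 102632700057 = 45315962468405, q_10 = 14·153631250095 + 4882326988 = 2155719828318 → 45315962468405/2155719828318
APPEND 47: p_11 = 47·45315962468405 + 3229523554882 = 2133079759569917, q_11 = 47·2155719828318 + 153631250095 = 101472463181041 → 2133079759569917/101472463181041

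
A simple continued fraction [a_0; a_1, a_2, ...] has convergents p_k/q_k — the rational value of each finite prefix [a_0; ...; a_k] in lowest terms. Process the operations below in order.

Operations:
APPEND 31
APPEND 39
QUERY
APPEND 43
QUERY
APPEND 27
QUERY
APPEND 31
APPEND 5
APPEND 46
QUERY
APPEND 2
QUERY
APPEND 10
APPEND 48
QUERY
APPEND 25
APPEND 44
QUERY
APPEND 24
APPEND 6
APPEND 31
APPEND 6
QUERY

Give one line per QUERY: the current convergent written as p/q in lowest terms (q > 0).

1210/39
52061/1678
1406857/45345
10151244490/327189033
20522218977/661460276
10358447063457/333867466340
11414126647973597/367893519279232
311430029445535613303/10037832334924515592

APPEND 31: p_0 = 31·1 + 0 = 31, q_0 = 31·0 + 1 = 1 → 31/1
APPEND 39: p_1 = 39·31 + 1 = 1210, q_1 = 39·1 + 0 = 39 → 1210/39
APPEND 43: p_2 = 43·1210 + 31 = 52061, q_2 = 43·39 + 1 = 1678 → 52061/1678
APPEND 27: p_3 = 27·52061 + 1210 = 1406857, q_3 = 27·1678 + 39 = 45345 → 1406857/45345
APPEND 31: p_4 = 31·1406857 + 52061 = 43664628, q_4 = 31·45345 + 1678 = 1407373 → 43664628/1407373
APPEND 5: p_5 = 5·43664628 + 1406857 = 219729997, q_5 = 5·1407373 + 45345 = 7082210 → 219729997/7082210
APPEND 46: p_6 = 46·219729997 + 43664628 = 10151244490, q_6 = 46·7082210 + 1407373 = 327189033 → 10151244490/327189033
APPEND 2: p_7 = 2·10151244490 + 219729997 = 20522218977, q_7 = 2·327189033 + 7082210 = 661460276 → 20522218977/661460276
APPEND 10: p_8 = 10·20522218977 + 10151244490 = 215373434260, q_8 = 10·661460276 + 327189033 = 6941791793 → 215373434260/6941791793
APPEND 48: p_9 = 48·215373434260 + 20522218977 = 10358447063457, q_9 = 48·6941791793 + 661460276 = 333867466340 → 10358447063457/333867466340
APPEND 25: p_10 = 25·10358447063457 + 215373434260 = 259176550020685, q_10 = 25·333867466340 + 6941791793 = 8353628450293 → 259176550020685/8353628450293
APPEND 44: p_11 = 44·259176550020685 + 10358447063457 = 11414126647973597, q_11 = 44·8353628450293 + 333867466340 = 367893519279232 → 11414126647973597/367893519279232
APPEND 24: p_12 = 24·11414126647973597 + 259176550020685 = 274198216101387013, q_12 = 24·367893519279232 + 8353628450293 = 8837798091151861 → 274198216101387013/8837798091151861
APPEND 6: p_13 = 6·274198216101387013 + 11414126647973597 = 1656603423256295675, q_13 = 6·8837798091151861 + 367893519279232 = 53394682066190398 → 1656603423256295675/53394682066190398
APPEND 31: p_14 = 31·1656603423256295675 + 274198216101387013 = 51628904337046552938, q_14 = 31·53394682066190398 + 8837798091151861 = 1664072942143054199 → 51628904337046552938/1664072942143054199
APPEND 6: p_15 = 6·51628904337046552938 + 1656603423256295675 = 311430029445535613303, q_15 = 6·1664072942143054199 + 53394682066190398 = 10037832334924515592 → 311430029445535613303/10037832334924515592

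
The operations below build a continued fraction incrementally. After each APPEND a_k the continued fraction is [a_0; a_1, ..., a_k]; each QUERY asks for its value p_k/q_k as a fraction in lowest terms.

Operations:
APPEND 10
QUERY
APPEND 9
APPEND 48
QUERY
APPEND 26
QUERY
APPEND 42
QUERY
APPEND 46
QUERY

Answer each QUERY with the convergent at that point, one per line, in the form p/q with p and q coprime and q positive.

APPEND 10: p_0 = 10·1 + 0 = 10, q_0 = 10·0 + 1 = 1 → 10/1
APPEND 9: p_1 = 9·10 + 1 = 91, q_1 = 9·1 + 0 = 9 → 91/9
APPEND 48: p_2 = 48·91 + 10 = 4378, q_2 = 48·9 + 1 = 433 → 4378/433
APPEND 26: p_3 = 26·4378 + 91 = 113919, q_3 = 26·433 + 9 = 11267 → 113919/11267
APPEND 42: p_4 = 42·113919 + 4378 = 4788976, q_4 = 42·11267 + 433 = 473647 → 4788976/473647
APPEND 46: p_5 = 46·4788976 + 113919 = 220406815, q_5 = 46·473647 + 11267 = 21799029 → 220406815/21799029

10/1
4378/433
113919/11267
4788976/473647
220406815/21799029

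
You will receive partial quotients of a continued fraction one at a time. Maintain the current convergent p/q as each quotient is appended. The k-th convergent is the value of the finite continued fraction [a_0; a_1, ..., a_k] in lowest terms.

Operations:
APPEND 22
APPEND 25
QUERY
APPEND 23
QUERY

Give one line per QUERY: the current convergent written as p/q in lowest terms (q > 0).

APPEND 22: p_0 = 22·1 + 0 = 22, q_0 = 22·0 + 1 = 1 → 22/1
APPEND 25: p_1 = 25·22 + 1 = 551, q_1 = 25·1 + 0 = 25 → 551/25
APPEND 23: p_2 = 23·551 + 22 = 12695, q_2 = 23·25 + 1 = 576 → 12695/576

551/25
12695/576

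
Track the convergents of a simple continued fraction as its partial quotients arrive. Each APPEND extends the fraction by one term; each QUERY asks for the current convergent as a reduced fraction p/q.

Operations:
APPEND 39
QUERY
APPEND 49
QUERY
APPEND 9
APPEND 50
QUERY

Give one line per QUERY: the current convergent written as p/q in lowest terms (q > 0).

39/1
1912/49
864262/22149

APPEND 39: p_0 = 39·1 + 0 = 39, q_0 = 39·0 + 1 = 1 → 39/1
APPEND 49: p_1 = 49·39 + 1 = 1912, q_1 = 49·1 + 0 = 49 → 1912/49
APPEND 9: p_2 = 9·1912 + 39 = 17247, q_2 = 9·49 + 1 = 442 → 17247/442
APPEND 50: p_3 = 50·17247 + 1912 = 864262, q_3 = 50·442 + 49 = 22149 → 864262/22149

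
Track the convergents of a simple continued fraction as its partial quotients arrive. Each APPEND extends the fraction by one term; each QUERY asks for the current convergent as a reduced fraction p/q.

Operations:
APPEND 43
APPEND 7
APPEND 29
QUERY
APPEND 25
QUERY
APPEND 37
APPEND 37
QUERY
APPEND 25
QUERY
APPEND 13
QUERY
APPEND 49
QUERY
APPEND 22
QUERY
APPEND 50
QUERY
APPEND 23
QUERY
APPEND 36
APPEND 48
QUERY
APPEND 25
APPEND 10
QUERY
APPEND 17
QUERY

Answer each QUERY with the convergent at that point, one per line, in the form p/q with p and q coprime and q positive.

8801/204
220327/5107
302173627/7004138
7562501575/175292613
98614694102/2285808107
4839682512573/112179889856
106571629970708/2470243384939
5333421181047973/123624349136806
122775258794074087/2845830273531477
212534426671644399127/4926374511694490421
53390393521960421331927/1237545737577279795451
912954475782856040336039/21161539475120315053170

APPEND 43: p_0 = 43·1 + 0 = 43, q_0 = 43·0 + 1 = 1 → 43/1
APPEND 7: p_1 = 7·43 + 1 = 302, q_1 = 7·1 + 0 = 7 → 302/7
APPEND 29: p_2 = 29·302 + 43 = 8801, q_2 = 29·7 + 1 = 204 → 8801/204
APPEND 25: p_3 = 25·8801 + 302 = 220327, q_3 = 25·204 + 7 = 5107 → 220327/5107
APPEND 37: p_4 = 37·220327 + 8801 = 8160900, q_4 = 37·5107 + 204 = 189163 → 8160900/189163
APPEND 37: p_5 = 37·8160900 + 220327 = 302173627, q_5 = 37·189163 + 5107 = 7004138 → 302173627/7004138
APPEND 25: p_6 = 25·302173627 + 8160900 = 7562501575, q_6 = 25·7004138 + 189163 = 175292613 → 7562501575/175292613
APPEND 13: p_7 = 13·7562501575 + 302173627 = 98614694102, q_7 = 13·175292613 + 7004138 = 2285808107 → 98614694102/2285808107
APPEND 49: p_8 = 49·98614694102 + 7562501575 = 4839682512573, q_8 = 49·2285808107 + 175292613 = 112179889856 → 4839682512573/112179889856
APPEND 22: p_9 = 22·4839682512573 + 98614694102 = 106571629970708, q_9 = 22·112179889856 + 2285808107 = 2470243384939 → 106571629970708/2470243384939
APPEND 50: p_10 = 50·106571629970708 + 4839682512573 = 5333421181047973, q_10 = 50·2470243384939 + 112179889856 = 123624349136806 → 5333421181047973/123624349136806
APPEND 23: p_11 = 23·5333421181047973 + 106571629970708 = 122775258794074087, q_11 = 23·123624349136806 + 2470243384939 = 2845830273531477 → 122775258794074087/2845830273531477
APPEND 36: p_12 = 36·122775258794074087 + 5333421181047973 = 4425242737767715105, q_12 = 36·2845830273531477 + 123624349136806 = 102573514196269978 → 4425242737767715105/102573514196269978
APPEND 48: p_13 = 48·4425242737767715105 + 122775258794074087 = 212534426671644399127, q_13 = 48·102573514196269978 + 2845830273531477 = 4926374511694490421 → 212534426671644399127/4926374511694490421
APPEND 25: p_14 = 25·212534426671644399127 + 4425242737767715105 = 5317785909528877693280, q_14 = 25·4926374511694490421 + 102573514196269978 = 123261936306558530503 → 5317785909528877693280/123261936306558530503
APPEND 10: p_15 = 10·5317785909528877693280 + 212534426671644399127 = 53390393521960421331927, q_15 = 10·123261936306558530503 + 4926374511694490421 = 1237545737577279795451 → 53390393521960421331927/1237545737577279795451
APPEND 17: p_16 = 17·53390393521960421331927 + 5317785909528877693280 = 912954475782856040336039, q_16 = 17·1237545737577279795451 + 123261936306558530503 = 21161539475120315053170 → 912954475782856040336039/21161539475120315053170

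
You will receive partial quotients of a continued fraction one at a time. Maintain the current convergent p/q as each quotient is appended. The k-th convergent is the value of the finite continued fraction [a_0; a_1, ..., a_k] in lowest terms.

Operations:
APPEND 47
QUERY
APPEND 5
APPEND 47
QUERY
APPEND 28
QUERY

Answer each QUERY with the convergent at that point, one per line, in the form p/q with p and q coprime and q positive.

47/1
11139/236
312128/6613

APPEND 47: p_0 = 47·1 + 0 = 47, q_0 = 47·0 + 1 = 1 → 47/1
APPEND 5: p_1 = 5·47 + 1 = 236, q_1 = 5·1 + 0 = 5 → 236/5
APPEND 47: p_2 = 47·236 + 47 = 11139, q_2 = 47·5 + 1 = 236 → 11139/236
APPEND 28: p_3 = 28·11139 + 236 = 312128, q_3 = 28·236 + 5 = 6613 → 312128/6613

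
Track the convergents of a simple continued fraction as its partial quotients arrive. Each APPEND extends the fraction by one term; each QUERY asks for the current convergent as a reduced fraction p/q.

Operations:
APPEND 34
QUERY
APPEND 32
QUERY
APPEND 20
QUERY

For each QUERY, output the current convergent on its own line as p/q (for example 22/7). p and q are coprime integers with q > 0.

APPEND 34: p_0 = 34·1 + 0 = 34, q_0 = 34·0 + 1 = 1 → 34/1
APPEND 32: p_1 = 32·34 + 1 = 1089, q_1 = 32·1 + 0 = 32 → 1089/32
APPEND 20: p_2 = 20·1089 + 34 = 21814, q_2 = 20·32 + 1 = 641 → 21814/641

34/1
1089/32
21814/641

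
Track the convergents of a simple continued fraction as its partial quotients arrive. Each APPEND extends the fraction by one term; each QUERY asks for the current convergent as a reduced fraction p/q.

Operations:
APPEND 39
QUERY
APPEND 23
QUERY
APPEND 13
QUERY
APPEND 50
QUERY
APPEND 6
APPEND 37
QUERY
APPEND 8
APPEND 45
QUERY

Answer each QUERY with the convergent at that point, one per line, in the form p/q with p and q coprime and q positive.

APPEND 39: p_0 = 39·1 + 0 = 39, q_0 = 39·0 + 1 = 1 → 39/1
APPEND 23: p_1 = 23·39 + 1 = 898, q_1 = 23·1 + 0 = 23 → 898/23
APPEND 13: p_2 = 13·898 + 39 = 11713, q_2 = 13·23 + 1 = 300 → 11713/300
APPEND 50: p_3 = 50·11713 + 898 = 586548, q_3 = 50·300 + 23 = 15023 → 586548/15023
APPEND 6: p_4 = 6·586548 + 11713 = 3531001, q_4 = 6·15023 + 300 = 90438 → 3531001/90438
APPEND 37: p_5 = 37·3531001 + 586548 = 131233585, q_5 = 37·90438 + 15023 = 3361229 → 131233585/3361229
APPEND 8: p_6 = 8·131233585 + 3531001 = 1053399681, q_6 = 8·3361229 + 90438 = 26980270 → 1053399681/26980270
APPEND 45: p_7 = 45·1053399681 + 131233585 = 47534219230, q_7 = 45·26980270 + 3361229 = 1217473379 → 47534219230/1217473379

39/1
898/23
11713/300
586548/15023
131233585/3361229
47534219230/1217473379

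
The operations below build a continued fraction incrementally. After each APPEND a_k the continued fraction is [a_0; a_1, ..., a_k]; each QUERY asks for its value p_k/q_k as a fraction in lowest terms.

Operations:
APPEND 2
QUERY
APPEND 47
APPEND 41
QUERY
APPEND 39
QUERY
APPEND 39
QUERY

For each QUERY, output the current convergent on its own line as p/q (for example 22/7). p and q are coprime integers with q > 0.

APPEND 2: p_0 = 2·1 + 0 = 2, q_0 = 2·0 + 1 = 1 → 2/1
APPEND 47: p_1 = 47·2 + 1 = 95, q_1 = 47·1 + 0 = 47 → 95/47
APPEND 41: p_2 = 41·95 + 2 = 3897, q_2 = 41·47 + 1 = 1928 → 3897/1928
APPEND 39: p_3 = 39·3897 + 95 = 152078, q_3 = 39·1928 + 47 = 75239 → 152078/75239
APPEND 39: p_4 = 39·152078 + 3897 = 5934939, q_4 = 39·75239 + 1928 = 2936249 → 5934939/2936249

2/1
3897/1928
152078/75239
5934939/2936249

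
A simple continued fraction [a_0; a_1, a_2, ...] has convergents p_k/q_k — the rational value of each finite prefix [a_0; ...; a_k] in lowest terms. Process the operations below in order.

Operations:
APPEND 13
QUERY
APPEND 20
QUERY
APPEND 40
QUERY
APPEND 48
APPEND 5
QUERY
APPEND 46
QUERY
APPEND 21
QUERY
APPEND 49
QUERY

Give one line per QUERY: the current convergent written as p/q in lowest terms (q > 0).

13/1
261/20
10453/801
2520478/193141
116443993/8922954
2447844331/187575175
120060816212/9200106529

APPEND 13: p_0 = 13·1 + 0 = 13, q_0 = 13·0 + 1 = 1 → 13/1
APPEND 20: p_1 = 20·13 + 1 = 261, q_1 = 20·1 + 0 = 20 → 261/20
APPEND 40: p_2 = 40·261 + 13 = 10453, q_2 = 40·20 + 1 = 801 → 10453/801
APPEND 48: p_3 = 48·10453 + 261 = 502005, q_3 = 48·801 + 20 = 38468 → 502005/38468
APPEND 5: p_4 = 5·502005 + 10453 = 2520478, q_4 = 5·38468 + 801 = 193141 → 2520478/193141
APPEND 46: p_5 = 46·2520478 + 502005 = 116443993, q_5 = 46·193141 + 38468 = 8922954 → 116443993/8922954
APPEND 21: p_6 = 21·116443993 + 2520478 = 2447844331, q_6 = 21·8922954 + 193141 = 187575175 → 2447844331/187575175
APPEND 49: p_7 = 49·2447844331 + 116443993 = 120060816212, q_7 = 49·187575175 + 8922954 = 9200106529 → 120060816212/9200106529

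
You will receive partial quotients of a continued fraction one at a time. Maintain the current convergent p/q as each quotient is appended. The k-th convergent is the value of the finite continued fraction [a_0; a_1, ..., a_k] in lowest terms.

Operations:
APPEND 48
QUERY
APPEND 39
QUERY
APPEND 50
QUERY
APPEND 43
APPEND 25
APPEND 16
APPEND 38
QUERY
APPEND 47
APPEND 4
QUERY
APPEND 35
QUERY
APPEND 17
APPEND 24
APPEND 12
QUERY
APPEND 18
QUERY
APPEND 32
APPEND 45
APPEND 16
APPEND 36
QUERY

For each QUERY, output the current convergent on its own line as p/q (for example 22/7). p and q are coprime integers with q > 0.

APPEND 48: p_0 = 48·1 + 0 = 48, q_0 = 48·0 + 1 = 1 → 48/1
APPEND 39: p_1 = 39·48 + 1 = 1873, q_1 = 39·1 + 0 = 39 → 1873/39
APPEND 50: p_2 = 50·1873 + 48 = 93698, q_2 = 50·39 + 1 = 1951 → 93698/1951
APPEND 43: p_3 = 43·93698 + 1873 = 4030887, q_3 = 43·1951 + 39 = 83932 → 4030887/83932
APPEND 25: p_4 = 25·4030887 + 93698 = 100865873, q_4 = 25·83932 + 1951 = 2100251 → 100865873/2100251
APPEND 16: p_5 = 16·100865873 + 4030887 = 1617884855, q_5 = 16·2100251 + 83932 = 33687948 → 1617884855/33687948
APPEND 38: p_6 = 38·1617884855 + 100865873 = 61580490363, q_6 = 38·33687948 + 2100251 = 1282242275 → 61580490363/1282242275
APPEND 47: p_7 = 47·61580490363 + 1617884855 = 2895900931916, q_7 = 47·1282242275 + 33687948 = 60299074873 → 2895900931916/60299074873
APPEND 4: p_8 = 4·2895900931916 + 61580490363 = 11645184218027, q_8 = 4·60299074873 + 1282242275 = 242478541767 → 11645184218027/242478541767
APPEND 35: p_9 = 35·11645184218027 + 2895900931916 = 410477348562861, q_9 = 35·242478541767 + 60299074873 = 8547048036718 → 410477348562861/8547048036718
APPEND 17: p_10 = 17·410477348562861 + 11645184218027 = 6989760109786664, q_10 = 17·8547048036718 + 242478541767 = 145542295165973 → 6989760109786664/145542295165973
APPEND 24: p_11 = 24·6989760109786664 + 410477348562861 = 168164719983442797, q_11 = 24·145542295165973 + 8547048036718 = 3501562132020070 → 168164719983442797/3501562132020070
APPEND 12: p_12 = 12·168164719983442797 + 6989760109786664 = 2024966399911100228, q_12 = 12·3501562132020070 + 145542295165973 = 42164287879406813 → 2024966399911100228/42164287879406813
APPEND 18: p_13 = 18·2024966399911100228 + 168164719983442797 = 36617559918383246901, q_13 = 18·42164287879406813 + 3501562132020070 = 762458743961342704 → 36617559918383246901/762458743961342704
APPEND 32: p_14 = 32·36617559918383246901 + 2024966399911100228 = 1173786883788175001060, q_14 = 32·762458743961342704 + 42164287879406813 = 24440844094642373341 → 1173786883788175001060/24440844094642373341
APPEND 45: p_15 = 45·1173786883788175001060 + 36617559918383246901 = 52857027330386258294601, q_15 = 45·24440844094642373341 + 762458743961342704 = 1100600443002868143049 → 52857027330386258294601/1100600443002868143049
APPEND 16: p_16 = 16·52857027330386258294601 + 1173786883788175001060 = 846886224169968307714676, q_16 = 16·1100600443002868143049 + 24440844094642373341 = 17634047932140532662125 → 846886224169968307714676/17634047932140532662125
APPEND 36: p_17 = 36·846886224169968307714676 + 52857027330386258294601 = 30540761097449245336022937, q_17 = 36·17634047932140532662125 + 1100600443002868143049 = 635926326000062043979549 → 30540761097449245336022937/635926326000062043979549

48/1
1873/39
93698/1951
61580490363/1282242275
11645184218027/242478541767
410477348562861/8547048036718
2024966399911100228/42164287879406813
36617559918383246901/762458743961342704
30540761097449245336022937/635926326000062043979549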